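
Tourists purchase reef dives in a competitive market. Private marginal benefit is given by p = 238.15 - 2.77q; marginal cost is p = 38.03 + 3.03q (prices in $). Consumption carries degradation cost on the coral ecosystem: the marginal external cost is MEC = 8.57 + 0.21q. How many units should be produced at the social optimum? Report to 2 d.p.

Social marginal benefit = demand − MEC = 229.58 - 2.98q.
Set SMB = MC: 229.58 - 2.98q = 38.03 + 3.03q → q* = 31.8719.

q* = 31.87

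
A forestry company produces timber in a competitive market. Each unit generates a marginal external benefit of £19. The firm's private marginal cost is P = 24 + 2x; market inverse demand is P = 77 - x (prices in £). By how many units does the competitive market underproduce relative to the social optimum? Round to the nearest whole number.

Market equilibrium (private): 24 + 2x = 77 - x → x_m = 17.6667.
Social marginal cost = private MC − MEB = 5 + 2x.
Set SMC = demand: 5 + 2x = 77 - x → x* = 24.0000.
Gap = |17.6667 − 24.0000| = 6.3333.

6 units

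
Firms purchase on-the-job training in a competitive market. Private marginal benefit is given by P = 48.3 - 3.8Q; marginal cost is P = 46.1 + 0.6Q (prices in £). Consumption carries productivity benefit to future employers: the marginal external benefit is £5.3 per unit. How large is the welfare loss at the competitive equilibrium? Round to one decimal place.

Market equilibrium (private): 46.1 + 0.6Q = 48.3 - 3.8Q → Q_m = 0.5000.
Social marginal benefit = demand + MEB = 53.6 - 3.8Q.
Set SMB = MC: 53.6 - 3.8Q = 46.1 + 0.6Q → Q* = 1.7045.
Height of the DWL triangle at Q_m is SMB(Q_m) − MC(Q_m) = MEB(Q_m) = 5.3000.
DWL = ½ × 1.2045 × 5.3000 = 3.1919.

DWL = £3.2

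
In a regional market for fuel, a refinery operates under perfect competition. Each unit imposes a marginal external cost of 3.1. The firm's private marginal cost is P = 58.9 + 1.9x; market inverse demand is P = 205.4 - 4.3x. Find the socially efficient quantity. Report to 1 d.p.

Social marginal cost = private MC + MEC = 62.0 + 1.9x.
Set SMC = demand: 62.0 + 1.9x = 205.4 - 4.3x → x* = 23.1290.

x* = 23.1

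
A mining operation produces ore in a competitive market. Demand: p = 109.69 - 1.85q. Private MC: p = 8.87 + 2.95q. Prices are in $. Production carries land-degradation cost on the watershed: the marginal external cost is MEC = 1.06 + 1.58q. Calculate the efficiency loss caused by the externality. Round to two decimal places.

Market equilibrium (private): 8.87 + 2.95q = 109.69 - 1.85q → q_m = 21.0042.
Social marginal cost = private MC + MEC = 9.93 + 4.53q.
Set SMC = demand: 9.93 + 4.53q = 109.69 - 1.85q → q* = 15.6364.
Between q* and q_m the wedge SMC − demand runs linearly from 0 to MEC(q_m), so the loss is a triangle.
DWL = ½ × 5.3678 × 34.2466 = 91.9144.

DWL = $91.91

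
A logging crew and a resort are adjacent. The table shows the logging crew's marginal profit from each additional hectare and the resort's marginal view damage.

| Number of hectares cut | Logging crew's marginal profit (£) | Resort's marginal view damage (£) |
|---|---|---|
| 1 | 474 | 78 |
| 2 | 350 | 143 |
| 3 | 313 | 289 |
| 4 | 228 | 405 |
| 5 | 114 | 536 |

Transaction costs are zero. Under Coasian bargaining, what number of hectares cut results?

Bargaining reaches the level where marginal profit last exceeds marginal view damage.
That holds through level 3 (313 ≥ 289) but not at 4 (228 < 405).

3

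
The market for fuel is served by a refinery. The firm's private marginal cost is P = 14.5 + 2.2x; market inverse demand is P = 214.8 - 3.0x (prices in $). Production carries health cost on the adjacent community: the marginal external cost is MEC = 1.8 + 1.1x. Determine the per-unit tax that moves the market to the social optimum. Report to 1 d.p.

tax = $36.5 per unit

Social marginal cost = private MC + MEC = 16.3 + 3.3x.
Set SMC = demand: 16.3 + 3.3x = 214.8 - 3.0x → x* = 31.5079.
The Pigouvian tax equals MEC at x*: 1.8 + 1.1×31.5079 = 36.4587.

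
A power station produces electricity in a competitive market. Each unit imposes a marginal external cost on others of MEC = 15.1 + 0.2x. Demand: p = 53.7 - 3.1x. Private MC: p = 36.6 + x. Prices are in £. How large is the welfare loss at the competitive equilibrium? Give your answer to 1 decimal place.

Market equilibrium (private): 36.6 + x = 53.7 - 3.1x → x_m = 4.1707.
Social marginal cost = private MC + MEC = 51.7 + 1.2x.
Set SMC = demand: 51.7 + 1.2x = 53.7 - 3.1x → x* = 0.4651.
The loss is the area between SMC and demand from x* to x_m; with linear curves that's a triangle of height MEC(x_m).
DWL = ½ × 3.7056 × 15.9341 = 29.5227.

DWL = £29.5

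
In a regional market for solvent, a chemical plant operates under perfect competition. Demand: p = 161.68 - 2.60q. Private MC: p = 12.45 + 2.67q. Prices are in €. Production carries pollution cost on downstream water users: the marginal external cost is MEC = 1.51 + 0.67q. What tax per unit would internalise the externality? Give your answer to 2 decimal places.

Social marginal cost = private MC + MEC = 13.96 + 3.34q.
Set SMC = demand: 13.96 + 3.34q = 161.68 - 2.60q → q* = 24.8687.
The Pigouvian tax equals MEC at q*: 1.51 + 0.67×24.8687 = 18.1720.

tax = €18.17 per unit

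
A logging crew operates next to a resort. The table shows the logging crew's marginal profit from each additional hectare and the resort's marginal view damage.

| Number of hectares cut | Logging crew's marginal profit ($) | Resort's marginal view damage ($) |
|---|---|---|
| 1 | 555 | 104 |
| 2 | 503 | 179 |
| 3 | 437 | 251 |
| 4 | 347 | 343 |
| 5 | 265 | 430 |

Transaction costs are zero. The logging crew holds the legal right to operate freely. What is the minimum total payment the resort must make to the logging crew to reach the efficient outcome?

$265

Left alone the logging crew would choose level 5 (marginal profit stays positive).
Efficient level: k* = 4 (marginal profit ≥ marginal view damage through 4).
The resort must at least cover the logging crew's forgone profit from cutting 5→4: 265 = 265.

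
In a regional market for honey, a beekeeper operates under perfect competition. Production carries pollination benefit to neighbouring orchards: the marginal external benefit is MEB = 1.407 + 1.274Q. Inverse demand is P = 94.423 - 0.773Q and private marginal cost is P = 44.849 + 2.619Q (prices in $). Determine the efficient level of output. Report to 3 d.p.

Q* = 24.070

Social marginal cost = private MC − MEB = 43.442 + 1.345Q.
Set SMC = demand: 43.442 + 1.345Q = 94.423 - 0.773Q → Q* = 24.0703.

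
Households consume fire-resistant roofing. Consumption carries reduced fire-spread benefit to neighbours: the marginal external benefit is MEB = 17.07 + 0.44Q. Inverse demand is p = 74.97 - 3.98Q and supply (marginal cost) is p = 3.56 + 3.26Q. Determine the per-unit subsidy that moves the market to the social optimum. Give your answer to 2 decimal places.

subsidy = 22.80 per unit

Social marginal benefit = demand + MEB = 92.04 - 3.54Q.
Set SMB = MC: 92.04 - 3.54Q = 3.56 + 3.26Q → Q* = 13.0118.
The Pigouvian subsidy equals MEB at Q*: 17.07 + 0.44×13.0118 = 22.7952.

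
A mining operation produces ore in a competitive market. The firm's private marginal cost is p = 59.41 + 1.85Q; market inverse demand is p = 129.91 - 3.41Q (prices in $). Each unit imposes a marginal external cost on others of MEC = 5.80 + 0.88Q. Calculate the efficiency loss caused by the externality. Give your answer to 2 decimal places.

Market equilibrium (private): 59.41 + 1.85Q = 129.91 - 3.41Q → Q_m = 13.4030.
Social marginal cost = private MC + MEC = 65.21 + 2.73Q.
Set SMC = demand: 65.21 + 2.73Q = 129.91 - 3.41Q → Q* = 10.5375.
The loss is the area between SMC and demand from Q* to Q_m; with linear curves that's a triangle of height MEC(Q_m).
DWL = ½ × 2.8655 × 17.5947 = 25.2088.

DWL = $25.21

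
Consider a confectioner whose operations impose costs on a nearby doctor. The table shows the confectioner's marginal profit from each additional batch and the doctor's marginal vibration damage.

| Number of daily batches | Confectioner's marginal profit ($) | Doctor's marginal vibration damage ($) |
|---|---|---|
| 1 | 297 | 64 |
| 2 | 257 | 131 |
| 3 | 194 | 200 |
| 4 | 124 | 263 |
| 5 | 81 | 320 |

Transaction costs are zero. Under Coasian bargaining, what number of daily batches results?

2

Bargaining reaches the level where marginal profit last exceeds marginal vibration damage.
That holds through level 2 (257 ≥ 131) but not at 3 (194 < 200).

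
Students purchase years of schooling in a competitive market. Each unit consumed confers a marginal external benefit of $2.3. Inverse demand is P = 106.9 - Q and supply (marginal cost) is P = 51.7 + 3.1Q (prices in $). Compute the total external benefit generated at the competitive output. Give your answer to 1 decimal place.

$31.0

Market equilibrium (private): 51.7 + 3.1Q = 106.9 - Q → Q_m = 13.4634.
Total external benefit = MEB × Q_m = 2.3 × 13.4634 = 30.9658.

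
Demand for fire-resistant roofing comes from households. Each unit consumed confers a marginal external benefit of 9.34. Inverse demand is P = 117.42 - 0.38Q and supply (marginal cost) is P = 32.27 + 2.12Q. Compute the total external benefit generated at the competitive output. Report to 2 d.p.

318.12

Market equilibrium (private): 32.27 + 2.12Q = 117.42 - 0.38Q → Q_m = 34.0600.
Total external benefit = MEB × Q_m = 9.34 × 34.0600 = 318.1204.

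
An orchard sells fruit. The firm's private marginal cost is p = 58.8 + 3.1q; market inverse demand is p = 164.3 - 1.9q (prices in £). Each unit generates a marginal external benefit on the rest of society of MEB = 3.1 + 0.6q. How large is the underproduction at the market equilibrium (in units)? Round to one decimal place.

3.6 units

Market equilibrium (private): 58.8 + 3.1q = 164.3 - 1.9q → q_m = 21.1000.
Social marginal cost = private MC − MEB = 55.7 + 2.5q.
Set SMC = demand: 55.7 + 2.5q = 164.3 - 1.9q → q* = 24.6818.
Gap = |21.1000 − 24.6818| = 3.5818.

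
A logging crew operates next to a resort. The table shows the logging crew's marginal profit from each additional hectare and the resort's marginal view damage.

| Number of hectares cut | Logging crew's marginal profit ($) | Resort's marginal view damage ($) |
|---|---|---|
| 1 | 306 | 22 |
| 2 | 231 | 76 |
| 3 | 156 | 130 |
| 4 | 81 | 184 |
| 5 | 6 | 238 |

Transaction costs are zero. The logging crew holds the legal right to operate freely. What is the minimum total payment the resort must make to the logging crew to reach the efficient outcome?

$87

Left alone the logging crew would choose level 5 (marginal profit stays positive).
Efficient level: k* = 3 (marginal profit ≥ marginal view damage through 3).
The resort must at least cover the logging crew's forgone profit from cutting 5→3: 81 + 6 = 87.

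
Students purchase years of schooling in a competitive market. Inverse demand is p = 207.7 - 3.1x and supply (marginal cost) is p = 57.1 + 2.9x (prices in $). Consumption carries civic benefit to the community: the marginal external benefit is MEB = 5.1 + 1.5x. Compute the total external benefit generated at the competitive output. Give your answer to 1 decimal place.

$600.5

Market equilibrium (private): 57.1 + 2.9x = 207.7 - 3.1x → x_m = 25.1000.
Total external benefit = ∫₀^{x_m} (5.1 + 1.5x) dx = 5.1×25.1000 + ½×1.5×25.1000² = 600.5175.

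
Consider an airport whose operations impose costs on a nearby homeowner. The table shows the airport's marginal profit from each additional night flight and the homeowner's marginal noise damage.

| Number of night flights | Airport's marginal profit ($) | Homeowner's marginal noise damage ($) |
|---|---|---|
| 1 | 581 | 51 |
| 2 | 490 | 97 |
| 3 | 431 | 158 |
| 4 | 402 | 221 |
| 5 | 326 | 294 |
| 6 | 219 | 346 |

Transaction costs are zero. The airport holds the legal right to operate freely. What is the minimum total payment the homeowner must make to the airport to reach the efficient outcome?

$219

Left alone the airport would choose level 6 (marginal profit stays positive).
Efficient level: k* = 5 (marginal profit ≥ marginal noise damage through 5).
The homeowner must at least cover the airport's forgone profit from cutting 6→5: 219 = 219.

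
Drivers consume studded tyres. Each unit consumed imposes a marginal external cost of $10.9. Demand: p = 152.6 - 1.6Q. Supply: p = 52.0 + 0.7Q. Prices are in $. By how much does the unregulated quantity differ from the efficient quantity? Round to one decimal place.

4.7 units

Market equilibrium (private): 52.0 + 0.7Q = 152.6 - 1.6Q → Q_m = 43.7391.
Social marginal benefit = demand − MEC = 141.7 - 1.6Q.
Set SMB = MC: 141.7 - 1.6Q = 52.0 + 0.7Q → Q* = 39.0000.
Gap = |43.7391 − 39.0000| = 4.7391.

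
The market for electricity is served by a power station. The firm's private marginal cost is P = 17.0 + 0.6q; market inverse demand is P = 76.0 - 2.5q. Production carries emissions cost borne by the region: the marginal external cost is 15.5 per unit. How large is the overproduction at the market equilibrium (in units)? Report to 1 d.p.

Market equilibrium (private): 17.0 + 0.6q = 76.0 - 2.5q → q_m = 19.0323.
Social marginal cost = private MC + MEC = 32.5 + 0.6q.
Set SMC = demand: 32.5 + 0.6q = 76.0 - 2.5q → q* = 14.0323.
Gap = |19.0323 − 14.0323| = 5.0000.

5.0 units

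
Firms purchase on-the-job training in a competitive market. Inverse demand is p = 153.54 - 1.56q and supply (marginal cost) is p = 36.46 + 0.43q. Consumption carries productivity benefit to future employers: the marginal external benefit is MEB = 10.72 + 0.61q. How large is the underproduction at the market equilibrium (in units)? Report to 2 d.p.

Market equilibrium (private): 36.46 + 0.43q = 153.54 - 1.56q → q_m = 58.8342.
Social marginal benefit = demand + MEB = 164.26 - 0.95q.
Set SMB = MC: 164.26 - 0.95q = 36.46 + 0.43q → q* = 92.6087.
Gap = |58.8342 − 92.6087| = 33.7745.

33.77 units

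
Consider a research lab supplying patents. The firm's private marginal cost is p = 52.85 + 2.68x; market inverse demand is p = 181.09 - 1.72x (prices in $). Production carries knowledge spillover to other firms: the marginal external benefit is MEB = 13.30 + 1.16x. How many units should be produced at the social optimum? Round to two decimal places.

Social marginal cost = private MC − MEB = 39.55 + 1.52x.
Set SMC = demand: 39.55 + 1.52x = 181.09 - 1.72x → x* = 43.6852.

x* = 43.69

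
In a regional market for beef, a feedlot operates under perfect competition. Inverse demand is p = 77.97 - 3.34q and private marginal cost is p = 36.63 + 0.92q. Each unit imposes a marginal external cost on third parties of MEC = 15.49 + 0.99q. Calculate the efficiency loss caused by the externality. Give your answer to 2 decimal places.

Market equilibrium (private): 36.63 + 0.92q = 77.97 - 3.34q → q_m = 9.7042.
Social marginal cost = private MC + MEC = 52.12 + 1.91q.
Set SMC = demand: 52.12 + 1.91q = 77.97 - 3.34q → q* = 4.9238.
Between q* and q_m the wedge SMC − demand runs linearly from 0 to MEC(q_m), so the loss is a triangle.
DWL = ½ × 4.7804 × 25.0972 = 59.9873.

DWL = 59.99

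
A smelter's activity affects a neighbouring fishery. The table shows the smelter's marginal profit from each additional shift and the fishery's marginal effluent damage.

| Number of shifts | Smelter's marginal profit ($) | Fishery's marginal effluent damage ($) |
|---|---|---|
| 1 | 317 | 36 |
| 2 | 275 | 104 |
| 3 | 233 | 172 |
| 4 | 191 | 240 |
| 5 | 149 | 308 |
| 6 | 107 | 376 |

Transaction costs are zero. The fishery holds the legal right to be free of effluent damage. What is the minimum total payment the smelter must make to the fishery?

Efficient level: marginal profit ≥ marginal effluent damage through level 3, so k* = 3.
With the fishery holding the right, the smelter must at least compensate total damage at k*: 36 + 104 + 172 = 312.

$312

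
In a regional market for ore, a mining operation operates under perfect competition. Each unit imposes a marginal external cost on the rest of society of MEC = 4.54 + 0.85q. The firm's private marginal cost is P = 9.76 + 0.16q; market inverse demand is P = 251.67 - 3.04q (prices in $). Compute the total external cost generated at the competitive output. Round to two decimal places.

Market equilibrium (private): 9.76 + 0.16q = 251.67 - 3.04q → q_m = 75.5969.
Total external cost = ∫₀^{q_m} (4.54 + 0.85q) dq = 4.54×75.5969 + ½×0.85×75.5969² = 2772.0387.

$2772.04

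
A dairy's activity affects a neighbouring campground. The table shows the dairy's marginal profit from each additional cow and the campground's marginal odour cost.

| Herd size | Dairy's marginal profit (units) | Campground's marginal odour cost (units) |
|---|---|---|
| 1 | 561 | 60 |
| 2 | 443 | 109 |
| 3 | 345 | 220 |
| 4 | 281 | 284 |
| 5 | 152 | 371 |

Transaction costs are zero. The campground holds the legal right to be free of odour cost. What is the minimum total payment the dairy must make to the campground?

389

Efficient level: marginal profit ≥ marginal odour cost through level 3, so k* = 3.
With the campground holding the right, the dairy must at least compensate total damage at k*: 60 + 109 + 220 = 389.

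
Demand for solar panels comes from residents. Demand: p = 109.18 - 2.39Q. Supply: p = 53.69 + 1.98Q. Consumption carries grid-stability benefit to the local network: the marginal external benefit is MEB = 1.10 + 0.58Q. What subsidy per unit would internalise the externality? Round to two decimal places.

Social marginal benefit = demand + MEB = 110.28 - 1.81Q.
Set SMB = MC: 110.28 - 1.81Q = 53.69 + 1.98Q → Q* = 14.9314.
The Pigouvian subsidy equals MEB at Q*: 1.10 + 0.58×14.9314 = 9.7602.

subsidy = 9.76 per unit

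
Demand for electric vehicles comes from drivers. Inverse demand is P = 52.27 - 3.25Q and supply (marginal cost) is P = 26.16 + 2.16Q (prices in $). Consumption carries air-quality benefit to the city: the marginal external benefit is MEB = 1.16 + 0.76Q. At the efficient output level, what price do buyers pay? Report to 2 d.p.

Social marginal benefit = demand + MEB = 53.43 - 2.49Q.
Set SMB = MC: 53.43 - 2.49Q = 26.16 + 2.16Q → Q* = 5.8645.
Consumer price on the demand curve at Q*: 52.27 − 3.25×5.8645 = 33.2104.

P = $33.21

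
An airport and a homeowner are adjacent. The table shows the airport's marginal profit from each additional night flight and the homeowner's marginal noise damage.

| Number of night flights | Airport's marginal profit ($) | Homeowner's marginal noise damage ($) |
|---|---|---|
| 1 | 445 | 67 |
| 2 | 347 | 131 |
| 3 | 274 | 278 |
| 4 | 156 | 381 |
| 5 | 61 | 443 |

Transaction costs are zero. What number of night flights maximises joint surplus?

Bargaining reaches the level where marginal profit last exceeds marginal noise damage.
That holds through level 2 (347 ≥ 131) but not at 3 (274 < 278).

2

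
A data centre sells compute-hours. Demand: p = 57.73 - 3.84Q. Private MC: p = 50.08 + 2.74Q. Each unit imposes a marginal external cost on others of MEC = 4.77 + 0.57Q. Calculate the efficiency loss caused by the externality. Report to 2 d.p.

DWL = 2.06

Market equilibrium (private): 50.08 + 2.74Q = 57.73 - 3.84Q → Q_m = 1.1626.
Social marginal cost = private MC + MEC = 54.85 + 3.31Q.
Set SMC = demand: 54.85 + 3.31Q = 57.73 - 3.84Q → Q* = 0.4028.
Between Q* and Q_m the wedge SMC − demand runs linearly from 0 to MEC(Q_m), so the loss is a triangle.
DWL = ½ × 0.7598 × 5.4327 = 2.0639.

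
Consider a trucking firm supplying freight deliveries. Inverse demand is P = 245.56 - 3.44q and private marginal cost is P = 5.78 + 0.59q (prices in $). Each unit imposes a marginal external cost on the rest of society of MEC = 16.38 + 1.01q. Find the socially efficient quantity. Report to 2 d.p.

q* = 44.33

Social marginal cost = private MC + MEC = 22.16 + 1.60q.
Set SMC = demand: 22.16 + 1.60q = 245.56 - 3.44q → q* = 44.3254.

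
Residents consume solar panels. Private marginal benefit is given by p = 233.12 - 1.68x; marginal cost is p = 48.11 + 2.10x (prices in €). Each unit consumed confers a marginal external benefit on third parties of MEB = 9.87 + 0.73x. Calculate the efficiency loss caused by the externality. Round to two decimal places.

Market equilibrium (private): 48.11 + 2.10x = 233.12 - 1.68x → x_m = 48.9444.
Social marginal benefit = demand + MEB = 242.99 - 0.95x.
Set SMB = MC: 242.99 - 0.95x = 48.11 + 2.10x → x* = 63.8951.
Height of the DWL triangle at x_m is SMB(x_m) − MC(x_m) = MEB(x_m) = 45.5994.
DWL = ½ × 14.9507 × 45.5994 = 340.8715.

DWL = €340.87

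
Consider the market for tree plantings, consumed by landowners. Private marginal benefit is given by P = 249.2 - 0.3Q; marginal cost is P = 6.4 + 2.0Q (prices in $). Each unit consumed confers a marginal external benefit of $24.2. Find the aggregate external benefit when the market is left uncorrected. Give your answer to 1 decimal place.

Market equilibrium (private): 6.4 + 2.0Q = 249.2 - 0.3Q → Q_m = 105.5652.
Total external benefit = MEB × Q_m = 24.2 × 105.5652 = 2554.6778.

$2554.7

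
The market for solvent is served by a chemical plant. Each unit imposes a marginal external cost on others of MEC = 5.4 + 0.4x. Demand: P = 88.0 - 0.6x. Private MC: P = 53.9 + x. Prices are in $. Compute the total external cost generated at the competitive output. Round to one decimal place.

Market equilibrium (private): 53.9 + x = 88.0 - 0.6x → x_m = 21.3125.
Total external cost = ∫₀^{x_m} (5.4 + 0.4x) dx = 5.4×21.3125 + ½×0.4×21.3125² = 205.9320.

$205.9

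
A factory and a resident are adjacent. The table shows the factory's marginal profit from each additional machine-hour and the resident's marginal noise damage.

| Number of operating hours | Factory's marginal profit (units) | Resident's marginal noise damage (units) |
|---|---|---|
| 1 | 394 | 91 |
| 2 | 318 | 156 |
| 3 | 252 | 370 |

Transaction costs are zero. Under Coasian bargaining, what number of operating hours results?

2

Bargaining reaches the level where marginal profit last exceeds marginal noise damage.
That holds through level 2 (318 ≥ 156) but not at 3 (252 < 370).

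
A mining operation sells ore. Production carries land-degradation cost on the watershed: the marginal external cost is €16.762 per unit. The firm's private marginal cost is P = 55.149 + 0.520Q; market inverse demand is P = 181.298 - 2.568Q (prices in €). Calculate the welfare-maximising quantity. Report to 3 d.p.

Q* = 35.423

Social marginal cost = private MC + MEC = 71.911 + 0.520Q.
Set SMC = demand: 71.911 + 0.520Q = 181.298 - 2.568Q → Q* = 35.4233.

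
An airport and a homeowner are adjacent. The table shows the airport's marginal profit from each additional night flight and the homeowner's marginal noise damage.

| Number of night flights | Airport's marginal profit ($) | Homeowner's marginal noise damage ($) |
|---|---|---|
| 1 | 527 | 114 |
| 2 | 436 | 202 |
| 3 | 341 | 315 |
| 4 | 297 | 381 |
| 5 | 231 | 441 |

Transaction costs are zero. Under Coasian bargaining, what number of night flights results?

3

Bargaining reaches the level where marginal profit last exceeds marginal noise damage.
That holds through level 3 (341 ≥ 315) but not at 4 (297 < 381).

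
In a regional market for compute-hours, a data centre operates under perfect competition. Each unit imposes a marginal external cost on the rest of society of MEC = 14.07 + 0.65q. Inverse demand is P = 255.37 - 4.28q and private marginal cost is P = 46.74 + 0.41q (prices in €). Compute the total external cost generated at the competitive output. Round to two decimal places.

Market equilibrium (private): 46.74 + 0.41q = 255.37 - 4.28q → q_m = 44.4840.
Total external cost = ∫₀^{q_m} (14.07 + 0.65q) dq = 14.07×44.4840 + ½×0.65×44.4840² = 1269.0084.

€1269.01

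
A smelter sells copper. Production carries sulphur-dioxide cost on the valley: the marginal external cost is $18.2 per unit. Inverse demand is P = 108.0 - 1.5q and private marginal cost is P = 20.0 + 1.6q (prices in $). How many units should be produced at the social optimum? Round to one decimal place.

q* = 22.5

Social marginal cost = private MC + MEC = 38.2 + 1.6q.
Set SMC = demand: 38.2 + 1.6q = 108.0 - 1.5q → q* = 22.5161.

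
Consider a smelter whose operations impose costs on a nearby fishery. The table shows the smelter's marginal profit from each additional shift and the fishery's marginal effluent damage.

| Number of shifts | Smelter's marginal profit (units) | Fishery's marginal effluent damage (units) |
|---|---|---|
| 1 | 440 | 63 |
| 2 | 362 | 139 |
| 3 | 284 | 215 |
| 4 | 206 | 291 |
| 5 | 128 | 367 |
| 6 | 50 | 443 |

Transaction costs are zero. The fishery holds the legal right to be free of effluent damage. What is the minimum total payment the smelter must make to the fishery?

Efficient level: marginal profit ≥ marginal effluent damage through level 3, so k* = 3.
With the fishery holding the right, the smelter must at least compensate total damage at k*: 63 + 139 + 215 = 417.

417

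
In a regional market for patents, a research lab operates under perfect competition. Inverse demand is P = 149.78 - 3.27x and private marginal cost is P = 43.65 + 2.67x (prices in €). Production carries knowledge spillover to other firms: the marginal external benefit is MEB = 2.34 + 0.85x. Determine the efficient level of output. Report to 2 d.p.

x* = 21.31

Social marginal cost = private MC − MEB = 41.31 + 1.82x.
Set SMC = demand: 41.31 + 1.82x = 149.78 - 3.27x → x* = 21.3104.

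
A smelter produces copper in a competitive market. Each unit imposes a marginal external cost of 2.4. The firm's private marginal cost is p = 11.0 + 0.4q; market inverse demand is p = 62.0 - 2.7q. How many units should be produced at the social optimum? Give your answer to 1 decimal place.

Social marginal cost = private MC + MEC = 13.4 + 0.4q.
Set SMC = demand: 13.4 + 0.4q = 62.0 - 2.7q → q* = 15.6774.

q* = 15.7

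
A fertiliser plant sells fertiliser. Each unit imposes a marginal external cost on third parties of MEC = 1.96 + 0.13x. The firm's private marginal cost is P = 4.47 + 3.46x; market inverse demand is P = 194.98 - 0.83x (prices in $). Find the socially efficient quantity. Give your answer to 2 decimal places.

x* = 42.66

Social marginal cost = private MC + MEC = 6.43 + 3.59x.
Set SMC = demand: 6.43 + 3.59x = 194.98 - 0.83x → x* = 42.6584.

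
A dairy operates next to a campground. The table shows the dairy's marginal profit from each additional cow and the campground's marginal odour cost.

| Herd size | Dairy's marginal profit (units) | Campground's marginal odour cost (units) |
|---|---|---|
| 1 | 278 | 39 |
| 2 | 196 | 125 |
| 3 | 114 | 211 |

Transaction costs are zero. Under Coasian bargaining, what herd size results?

Bargaining reaches the level where marginal profit last exceeds marginal odour cost.
That holds through level 2 (196 ≥ 125) but not at 3 (114 < 211).

2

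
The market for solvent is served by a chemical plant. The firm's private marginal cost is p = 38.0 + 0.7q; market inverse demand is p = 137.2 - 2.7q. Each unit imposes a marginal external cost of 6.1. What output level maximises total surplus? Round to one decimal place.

Social marginal cost = private MC + MEC = 44.1 + 0.7q.
Set SMC = demand: 44.1 + 0.7q = 137.2 - 2.7q → q* = 27.3824.

q* = 27.4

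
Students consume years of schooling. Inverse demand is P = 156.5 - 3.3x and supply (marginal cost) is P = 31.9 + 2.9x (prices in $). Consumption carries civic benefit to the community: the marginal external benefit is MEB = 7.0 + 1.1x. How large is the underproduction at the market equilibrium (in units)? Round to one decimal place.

Market equilibrium (private): 31.9 + 2.9x = 156.5 - 3.3x → x_m = 20.0968.
Social marginal benefit = demand + MEB = 163.5 - 2.2x.
Set SMB = MC: 163.5 - 2.2x = 31.9 + 2.9x → x* = 25.8039.
Gap = |20.0968 − 25.8039| = 5.7071.

5.7 units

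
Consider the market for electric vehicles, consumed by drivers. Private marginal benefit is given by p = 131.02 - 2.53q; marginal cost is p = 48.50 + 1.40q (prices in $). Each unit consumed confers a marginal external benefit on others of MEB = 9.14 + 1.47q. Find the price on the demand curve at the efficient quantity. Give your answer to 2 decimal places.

Social marginal benefit = demand + MEB = 140.16 - 1.06q.
Set SMB = MC: 140.16 - 1.06q = 48.50 + 1.40q → q* = 37.2602.
Consumer price on the demand curve at q*: 131.02 − 2.53×37.2602 = 36.7517.

P = $36.75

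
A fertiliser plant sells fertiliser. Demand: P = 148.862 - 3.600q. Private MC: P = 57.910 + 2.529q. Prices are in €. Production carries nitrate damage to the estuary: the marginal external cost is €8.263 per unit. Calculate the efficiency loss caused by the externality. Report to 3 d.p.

Market equilibrium (private): 57.910 + 2.529q = 148.862 - 3.600q → q_m = 14.8396.
Social marginal cost = private MC + MEC = 66.173 + 2.529q.
Set SMC = demand: 66.173 + 2.529q = 148.862 - 3.600q → q* = 13.4914.
Height of the DWL triangle at q_m is SMC(q_m) − demand(q_m) = MEC(q_m) = 8.2630.
DWL = ½ × 1.3482 × 8.2630 = 5.5701.

DWL = €5.570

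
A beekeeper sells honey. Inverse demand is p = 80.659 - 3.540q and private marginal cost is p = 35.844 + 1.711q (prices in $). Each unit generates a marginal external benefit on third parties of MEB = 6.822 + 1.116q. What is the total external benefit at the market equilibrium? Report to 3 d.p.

Market equilibrium (private): 35.844 + 1.711q = 80.659 - 3.540q → q_m = 8.5346.
Total external benefit = ∫₀^{q_m} (6.822 + 1.116q) dq = 6.822×8.5346 + ½×1.116×8.5346² = 98.8674.

$98.867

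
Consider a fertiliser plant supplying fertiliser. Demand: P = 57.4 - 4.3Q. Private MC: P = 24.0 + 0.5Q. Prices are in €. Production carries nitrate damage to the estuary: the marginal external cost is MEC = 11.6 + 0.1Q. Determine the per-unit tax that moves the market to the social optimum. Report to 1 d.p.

tax = €12.0 per unit

Social marginal cost = private MC + MEC = 35.6 + 0.6Q.
Set SMC = demand: 35.6 + 0.6Q = 57.4 - 4.3Q → Q* = 4.4490.
The Pigouvian tax equals MEC at Q*: 11.6 + 0.1×4.4490 = 12.0449.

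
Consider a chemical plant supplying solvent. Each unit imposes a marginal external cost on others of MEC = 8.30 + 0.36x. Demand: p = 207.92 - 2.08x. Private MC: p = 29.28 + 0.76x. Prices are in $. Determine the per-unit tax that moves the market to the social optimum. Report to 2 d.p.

Social marginal cost = private MC + MEC = 37.58 + 1.12x.
Set SMC = demand: 37.58 + 1.12x = 207.92 - 2.08x → x* = 53.2313.
The Pigouvian tax equals MEC at x*: 8.30 + 0.36×53.2313 = 27.4633.

tax = $27.46 per unit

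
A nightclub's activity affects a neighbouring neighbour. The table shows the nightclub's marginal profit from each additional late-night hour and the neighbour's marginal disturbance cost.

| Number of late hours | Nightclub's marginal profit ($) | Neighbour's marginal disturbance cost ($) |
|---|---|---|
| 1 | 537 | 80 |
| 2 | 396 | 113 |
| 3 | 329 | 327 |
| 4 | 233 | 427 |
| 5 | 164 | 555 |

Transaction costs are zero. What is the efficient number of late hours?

Bargaining reaches the level where marginal profit last exceeds marginal disturbance cost.
That holds through level 3 (329 ≥ 327) but not at 4 (233 < 427).

3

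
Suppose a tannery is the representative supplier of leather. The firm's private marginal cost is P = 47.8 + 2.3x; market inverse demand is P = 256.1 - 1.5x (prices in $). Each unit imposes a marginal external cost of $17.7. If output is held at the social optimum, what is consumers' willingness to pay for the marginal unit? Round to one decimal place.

Social marginal cost = private MC + MEC = 65.5 + 2.3x.
Set SMC = demand: 65.5 + 2.3x = 256.1 - 1.5x → x* = 50.1579.
Consumer price on the demand curve at x*: 256.1 − 1.5×50.1579 = 180.8632.

P = $180.9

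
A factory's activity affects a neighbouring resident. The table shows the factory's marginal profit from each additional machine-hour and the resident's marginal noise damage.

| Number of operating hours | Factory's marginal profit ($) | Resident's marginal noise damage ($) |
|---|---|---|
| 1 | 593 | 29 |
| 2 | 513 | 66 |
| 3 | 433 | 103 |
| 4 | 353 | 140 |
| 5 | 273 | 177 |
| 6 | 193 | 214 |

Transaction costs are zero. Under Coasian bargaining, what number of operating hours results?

Bargaining reaches the level where marginal profit last exceeds marginal noise damage.
That holds through level 5 (273 ≥ 177) but not at 6 (193 < 214).

5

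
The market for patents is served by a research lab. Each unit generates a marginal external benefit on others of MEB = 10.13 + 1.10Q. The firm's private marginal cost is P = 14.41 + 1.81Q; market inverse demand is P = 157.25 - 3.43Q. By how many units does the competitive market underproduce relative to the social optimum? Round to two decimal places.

9.69 units

Market equilibrium (private): 14.41 + 1.81Q = 157.25 - 3.43Q → Q_m = 27.2595.
Social marginal cost = private MC − MEB = 4.28 + 0.71Q.
Set SMC = demand: 4.28 + 0.71Q = 157.25 - 3.43Q → Q* = 36.9493.
Gap = |27.2595 − 36.9493| = 9.6898.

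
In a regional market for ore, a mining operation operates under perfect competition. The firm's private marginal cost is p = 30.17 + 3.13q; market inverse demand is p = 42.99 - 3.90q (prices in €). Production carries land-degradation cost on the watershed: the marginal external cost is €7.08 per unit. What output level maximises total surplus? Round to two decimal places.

Social marginal cost = private MC + MEC = 37.25 + 3.13q.
Set SMC = demand: 37.25 + 3.13q = 42.99 - 3.90q → q* = 0.8165.

q* = 0.82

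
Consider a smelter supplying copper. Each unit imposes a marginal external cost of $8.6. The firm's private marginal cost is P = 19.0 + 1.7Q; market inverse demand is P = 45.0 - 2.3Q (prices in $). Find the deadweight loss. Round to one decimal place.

Market equilibrium (private): 19.0 + 1.7Q = 45.0 - 2.3Q → Q_m = 6.5000.
Social marginal cost = private MC + MEC = 27.6 + 1.7Q.
Set SMC = demand: 27.6 + 1.7Q = 45.0 - 2.3Q → Q* = 4.3500.
The welfare-loss triangle has base |Q_m − Q*| and height MEC(Q_m) (the vertical gap between SMC and demand is zero at Q* and MEC at Q_m).
DWL = ½ × 2.1500 × 8.6000 = 9.2450.

DWL = $9.2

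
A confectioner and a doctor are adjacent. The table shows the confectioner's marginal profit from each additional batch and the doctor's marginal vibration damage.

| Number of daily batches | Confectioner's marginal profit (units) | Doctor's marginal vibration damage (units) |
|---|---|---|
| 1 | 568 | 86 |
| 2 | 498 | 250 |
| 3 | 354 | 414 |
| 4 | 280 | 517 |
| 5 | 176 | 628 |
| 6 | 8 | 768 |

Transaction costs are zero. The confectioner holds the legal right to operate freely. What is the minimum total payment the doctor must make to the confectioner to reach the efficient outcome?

818

Left alone the confectioner would choose level 6 (marginal profit stays positive).
Efficient level: k* = 2 (marginal profit ≥ marginal vibration damage through 2).
The doctor must at least cover the confectioner's forgone profit from cutting 6→2: 354 + 280 + 176 + 8 = 818.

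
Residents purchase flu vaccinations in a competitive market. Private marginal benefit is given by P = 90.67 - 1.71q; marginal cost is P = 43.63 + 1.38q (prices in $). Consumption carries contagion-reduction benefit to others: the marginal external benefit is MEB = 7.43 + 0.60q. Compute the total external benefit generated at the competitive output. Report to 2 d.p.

Market equilibrium (private): 43.63 + 1.38q = 90.67 - 1.71q → q_m = 15.2233.
Total external benefit = ∫₀^{q_m} (7.43 + 0.60q) dq = 7.43×15.2233 + ½×0.60×15.2233² = 182.6338.

$182.63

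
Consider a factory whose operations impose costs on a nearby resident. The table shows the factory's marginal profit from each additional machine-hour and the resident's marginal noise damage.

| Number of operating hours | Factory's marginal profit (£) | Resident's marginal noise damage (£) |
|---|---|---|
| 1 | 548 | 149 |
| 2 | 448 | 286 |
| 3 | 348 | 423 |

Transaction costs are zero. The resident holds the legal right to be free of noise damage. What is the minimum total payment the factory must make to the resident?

£435

Efficient level: marginal profit ≥ marginal noise damage through level 2, so k* = 2.
With the resident holding the right, the factory must at least compensate total damage at k*: 149 + 286 = 435.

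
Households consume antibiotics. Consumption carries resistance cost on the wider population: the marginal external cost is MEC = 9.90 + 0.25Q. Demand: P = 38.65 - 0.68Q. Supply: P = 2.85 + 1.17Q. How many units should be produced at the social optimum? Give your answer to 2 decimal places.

Social marginal benefit = demand − MEC = 28.75 - 0.93Q.
Set SMB = MC: 28.75 - 0.93Q = 2.85 + 1.17Q → Q* = 12.3333.

Q* = 12.33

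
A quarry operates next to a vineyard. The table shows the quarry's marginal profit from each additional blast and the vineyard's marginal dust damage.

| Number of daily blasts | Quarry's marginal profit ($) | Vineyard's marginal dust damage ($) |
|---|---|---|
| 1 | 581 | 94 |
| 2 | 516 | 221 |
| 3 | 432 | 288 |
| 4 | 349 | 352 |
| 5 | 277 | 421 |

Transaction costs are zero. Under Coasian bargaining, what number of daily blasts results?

3

Bargaining reaches the level where marginal profit last exceeds marginal dust damage.
That holds through level 3 (432 ≥ 288) but not at 4 (349 < 352).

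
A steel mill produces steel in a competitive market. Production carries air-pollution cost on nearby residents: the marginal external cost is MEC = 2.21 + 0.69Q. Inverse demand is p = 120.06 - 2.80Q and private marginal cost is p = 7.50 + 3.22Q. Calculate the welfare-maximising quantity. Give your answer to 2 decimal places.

Social marginal cost = private MC + MEC = 9.71 + 3.91Q.
Set SMC = demand: 9.71 + 3.91Q = 120.06 - 2.80Q → Q* = 16.4456.

Q* = 16.45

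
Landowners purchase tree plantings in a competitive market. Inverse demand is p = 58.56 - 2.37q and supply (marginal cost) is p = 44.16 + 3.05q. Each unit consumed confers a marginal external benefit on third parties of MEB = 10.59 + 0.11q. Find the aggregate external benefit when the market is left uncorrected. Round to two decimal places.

Market equilibrium (private): 44.16 + 3.05q = 58.56 - 2.37q → q_m = 2.6568.
Total external benefit = ∫₀^{q_m} (10.59 + 0.11q) dq = 10.59×2.6568 + ½×0.11×2.6568² = 28.5237.

28.52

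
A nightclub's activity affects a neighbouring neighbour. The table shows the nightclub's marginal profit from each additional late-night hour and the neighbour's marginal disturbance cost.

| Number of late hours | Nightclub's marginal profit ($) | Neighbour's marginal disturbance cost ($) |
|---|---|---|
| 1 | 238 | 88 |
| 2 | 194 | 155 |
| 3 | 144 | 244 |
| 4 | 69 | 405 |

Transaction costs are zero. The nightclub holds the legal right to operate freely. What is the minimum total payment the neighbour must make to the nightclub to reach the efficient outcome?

$213

Left alone the nightclub would choose level 4 (marginal profit stays positive).
Efficient level: k* = 2 (marginal profit ≥ marginal disturbance cost through 2).
The neighbour must at least cover the nightclub's forgone profit from cutting 4→2: 144 + 69 = 213.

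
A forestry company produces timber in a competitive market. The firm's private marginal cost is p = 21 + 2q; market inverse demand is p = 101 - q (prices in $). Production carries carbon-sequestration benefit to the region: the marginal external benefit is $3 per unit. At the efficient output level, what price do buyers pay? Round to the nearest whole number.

Social marginal cost = private MC − MEB = 18 + 2q.
Set SMC = demand: 18 + 2q = 101 - q → q* = 27.6667.
Consumer price on the demand curve at q*: 101 − 1×27.6667 = 73.3333.

P = $73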